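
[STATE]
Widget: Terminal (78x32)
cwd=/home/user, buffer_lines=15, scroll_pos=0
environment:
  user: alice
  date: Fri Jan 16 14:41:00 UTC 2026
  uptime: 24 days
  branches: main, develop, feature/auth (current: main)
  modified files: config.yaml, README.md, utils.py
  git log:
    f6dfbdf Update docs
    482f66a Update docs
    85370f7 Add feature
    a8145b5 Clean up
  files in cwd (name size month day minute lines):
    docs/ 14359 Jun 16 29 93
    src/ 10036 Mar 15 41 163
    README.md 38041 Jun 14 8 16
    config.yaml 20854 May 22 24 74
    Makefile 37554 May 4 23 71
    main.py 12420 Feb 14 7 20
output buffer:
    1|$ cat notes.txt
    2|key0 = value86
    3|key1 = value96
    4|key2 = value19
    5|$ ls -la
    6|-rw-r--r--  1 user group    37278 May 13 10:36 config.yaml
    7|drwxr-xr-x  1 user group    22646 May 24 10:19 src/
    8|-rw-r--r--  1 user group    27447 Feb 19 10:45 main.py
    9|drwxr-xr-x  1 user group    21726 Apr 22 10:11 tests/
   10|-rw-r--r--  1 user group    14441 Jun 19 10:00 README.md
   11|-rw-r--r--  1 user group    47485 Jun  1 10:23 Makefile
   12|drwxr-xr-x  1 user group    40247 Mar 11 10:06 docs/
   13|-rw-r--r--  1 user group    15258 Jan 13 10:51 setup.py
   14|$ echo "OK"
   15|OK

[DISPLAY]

$ cat notes.txt                                                               
key0 = value86                                                                
key1 = value96                                                                
key2 = value19                                                                
$ ls -la                                                                      
-rw-r--r--  1 user group    37278 May 13 10:36 config.yaml                    
drwxr-xr-x  1 user group    22646 May 24 10:19 src/                           
-rw-r--r--  1 user group    27447 Feb 19 10:45 main.py                        
drwxr-xr-x  1 user group    21726 Apr 22 10:11 tests/                         
-rw-r--r--  1 user group    14441 Jun 19 10:00 README.md                      
-rw-r--r--  1 user group    47485 Jun  1 10:23 Makefile                       
drwxr-xr-x  1 user group    40247 Mar 11 10:06 docs/                          
-rw-r--r--  1 user group    15258 Jan 13 10:51 setup.py                       
$ echo "OK"                                                                   
OK                                                                            
$ █                                                                           
                                                                              
                                                                              
                                                                              
                                                                              
                                                                              
                                                                              
                                                                              
                                                                              
                                                                              
                                                                              
                                                                              
                                                                              
                                                                              
                                                                              
                                                                              
                                                                              


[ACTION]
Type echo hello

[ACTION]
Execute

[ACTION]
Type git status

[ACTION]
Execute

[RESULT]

$ cat notes.txt                                                               
key0 = value86                                                                
key1 = value96                                                                
key2 = value19                                                                
$ ls -la                                                                      
-rw-r--r--  1 user group    37278 May 13 10:36 config.yaml                    
drwxr-xr-x  1 user group    22646 May 24 10:19 src/                           
-rw-r--r--  1 user group    27447 Feb 19 10:45 main.py                        
drwxr-xr-x  1 user group    21726 Apr 22 10:11 tests/                         
-rw-r--r--  1 user group    14441 Jun 19 10:00 README.md                      
-rw-r--r--  1 user group    47485 Jun  1 10:23 Makefile                       
drwxr-xr-x  1 user group    40247 Mar 11 10:06 docs/                          
-rw-r--r--  1 user group    15258 Jan 13 10:51 setup.py                       
$ echo "OK"                                                                   
OK                                                                            
$ echo hello                                                                  
hello                                                                         
$ git status                                                                  
On branch main                                                                
Changes not staged for commit:                                                
                                                                              
        modified:   config.yaml                                               
        modified:   README.md                                                 
        modified:   utils.py                                                  
$ █                                                                           
                                                                              
                                                                              
                                                                              
                                                                              
                                                                              
                                                                              
                                                                              


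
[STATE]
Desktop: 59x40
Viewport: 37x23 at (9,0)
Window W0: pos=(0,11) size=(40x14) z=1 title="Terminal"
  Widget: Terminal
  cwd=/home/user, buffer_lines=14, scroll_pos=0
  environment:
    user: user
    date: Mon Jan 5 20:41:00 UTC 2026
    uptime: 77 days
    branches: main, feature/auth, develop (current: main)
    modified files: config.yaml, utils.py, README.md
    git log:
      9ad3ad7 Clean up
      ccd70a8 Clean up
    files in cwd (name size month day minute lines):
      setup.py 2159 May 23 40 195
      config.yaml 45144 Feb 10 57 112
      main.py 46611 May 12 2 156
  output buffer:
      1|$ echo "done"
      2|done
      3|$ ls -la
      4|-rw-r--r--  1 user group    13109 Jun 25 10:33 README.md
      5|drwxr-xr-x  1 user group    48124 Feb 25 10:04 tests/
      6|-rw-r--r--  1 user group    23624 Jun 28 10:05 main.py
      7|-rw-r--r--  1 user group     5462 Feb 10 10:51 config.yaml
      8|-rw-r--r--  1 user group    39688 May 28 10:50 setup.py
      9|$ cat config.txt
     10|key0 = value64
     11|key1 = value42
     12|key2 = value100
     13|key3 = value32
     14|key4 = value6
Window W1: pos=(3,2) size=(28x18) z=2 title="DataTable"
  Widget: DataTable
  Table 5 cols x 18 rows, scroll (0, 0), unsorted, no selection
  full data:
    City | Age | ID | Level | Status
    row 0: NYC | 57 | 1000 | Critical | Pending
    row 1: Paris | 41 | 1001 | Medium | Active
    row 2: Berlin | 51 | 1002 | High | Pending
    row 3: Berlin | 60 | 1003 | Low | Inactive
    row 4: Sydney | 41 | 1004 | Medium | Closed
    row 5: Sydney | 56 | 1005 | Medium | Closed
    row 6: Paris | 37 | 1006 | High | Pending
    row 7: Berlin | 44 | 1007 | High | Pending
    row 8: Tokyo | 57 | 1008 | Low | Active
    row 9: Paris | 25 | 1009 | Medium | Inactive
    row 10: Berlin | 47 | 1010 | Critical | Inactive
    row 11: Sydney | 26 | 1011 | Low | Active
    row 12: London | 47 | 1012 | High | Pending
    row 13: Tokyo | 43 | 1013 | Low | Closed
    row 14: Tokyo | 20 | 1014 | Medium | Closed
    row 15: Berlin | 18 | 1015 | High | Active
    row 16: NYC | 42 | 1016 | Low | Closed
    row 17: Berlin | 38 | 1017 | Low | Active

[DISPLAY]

                                     
                                     
━━━━━━━━━━━━━━━━━━━━━┓               
Table                ┃               
─────────────────────┨               
 │Age│ID  │Level   │S┃               
─┼───┼────┼────────┼─┃               
 │57 │1000│Critical│P┃               
 │41 │1001│Medium  │A┃               
n│51 │1002│High    │P┃               
n│60 │1003│Low     │I┃               
y│41 │1004│Medium  │C┃━━━━━━━━┓      
y│56 │1005│Medium  │C┃        ┃      
 │37 │1006│High    │P┃────────┨      
n│44 │1007│High    │P┃        ┃      
 │57 │1008│Low     │A┃        ┃      
 │25 │1009│Medium  │I┃        ┃      
n│47 │1010│Critical│I┃109 Jun ┃      
y│26 │1011│Low     │A┃124 Feb ┃      
━━━━━━━━━━━━━━━━━━━━━┛624 Jun ┃      
--  1 user group     5462 Feb ┃      
--  1 user group    39688 May ┃      
nfig.txt                      ┃      


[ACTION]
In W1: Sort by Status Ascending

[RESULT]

                                     
                                     
━━━━━━━━━━━━━━━━━━━━━┓               
Table                ┃               
─────────────────────┨               
 │Age│ID  │Level   │S┃               
─┼───┼────┼────────┼─┃               
 │41 │1001│Medium  │A┃               
 │57 │1008│Low     │A┃               
y│26 │1011│Low     │A┃               
n│18 │1015│High    │A┃               
n│38 │1017│Low     │A┃━━━━━━━━┓      
y│41 │1004│Medium  │C┃        ┃      
y│56 │1005│Medium  │C┃────────┨      
 │43 │1013│Low     │C┃        ┃      
 │20 │1014│Medium  │C┃        ┃      
 │42 │1016│Low     │C┃        ┃      
n│60 │1003│Low     │I┃109 Jun ┃      
 │25 │1009│Medium  │I┃124 Feb ┃      
━━━━━━━━━━━━━━━━━━━━━┛624 Jun ┃      
--  1 user group     5462 Feb ┃      
--  1 user group    39688 May ┃      
nfig.txt                      ┃      


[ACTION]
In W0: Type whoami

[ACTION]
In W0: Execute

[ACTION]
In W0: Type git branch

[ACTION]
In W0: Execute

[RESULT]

                                     
                                     
━━━━━━━━━━━━━━━━━━━━━┓               
Table                ┃               
─────────────────────┨               
 │Age│ID  │Level   │S┃               
─┼───┼────┼────────┼─┃               
 │41 │1001│Medium  │A┃               
 │57 │1008│Low     │A┃               
y│26 │1011│Low     │A┃               
n│18 │1015│High    │A┃               
n│38 │1017│Low     │A┃━━━━━━━━┓      
y│41 │1004│Medium  │C┃        ┃      
y│56 │1005│Medium  │C┃────────┨      
 │43 │1013│Low     │C┃        ┃      
 │20 │1014│Medium  │C┃        ┃      
 │42 │1016│Low     │C┃        ┃      
n│60 │1003│Low     │I┃        ┃      
 │25 │1009│Medium  │I┃        ┃      
━━━━━━━━━━━━━━━━━━━━━┛        ┃      
                              ┃      
e/auth                        ┃      
p                             ┃      


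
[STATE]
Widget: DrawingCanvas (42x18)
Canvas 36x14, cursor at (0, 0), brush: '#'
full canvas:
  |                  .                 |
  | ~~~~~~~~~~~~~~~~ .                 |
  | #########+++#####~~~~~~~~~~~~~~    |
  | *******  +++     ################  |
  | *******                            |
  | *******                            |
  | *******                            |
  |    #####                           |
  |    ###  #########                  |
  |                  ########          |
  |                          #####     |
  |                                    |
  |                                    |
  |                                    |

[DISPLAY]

+                 .                       
 ~~~~~~~~~~~~~~~~ .                       
 #########+++#####~~~~~~~~~~~~~~          
 *******  +++     ################        
 *******                                  
 *******                                  
 *******                                  
    #####                                 
    ###  #########                        
                  ########                
                          #####           
                                          
                                          
                                          
                                          
                                          
                                          
                                          


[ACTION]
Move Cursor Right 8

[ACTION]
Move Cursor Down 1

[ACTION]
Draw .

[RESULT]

                  .                       
 ~~~~~~~.~~~~~~~~ .                       
 #########+++#####~~~~~~~~~~~~~~          
 *******  +++     ################        
 *******                                  
 *******                                  
 *******                                  
    #####                                 
    ###  #########                        
                  ########                
                          #####           
                                          
                                          
                                          
                                          
                                          
                                          
                                          


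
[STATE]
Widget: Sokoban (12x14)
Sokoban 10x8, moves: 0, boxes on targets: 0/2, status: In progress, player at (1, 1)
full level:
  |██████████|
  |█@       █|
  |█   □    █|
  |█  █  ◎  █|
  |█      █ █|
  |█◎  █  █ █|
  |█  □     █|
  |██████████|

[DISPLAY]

██████████  
█@       █  
█   □    █  
█  █  ◎  █  
█      █ █  
█◎  █  █ █  
█  □     █  
██████████  
Moves: 0  0/
            
            
            
            
            


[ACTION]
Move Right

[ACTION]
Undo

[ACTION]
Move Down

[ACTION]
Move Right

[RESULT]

██████████  
█        █  
█ @ □    █  
█  █  ◎  █  
█      █ █  
█◎  █  █ █  
█  □     █  
██████████  
Moves: 2  0/
            
            
            
            
            


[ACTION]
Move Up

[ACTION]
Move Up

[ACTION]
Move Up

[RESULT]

██████████  
█ @      █  
█   □    █  
█  █  ◎  █  
█      █ █  
█◎  █  █ █  
█  □     █  
██████████  
Moves: 3  0/
            
            
            
            
            


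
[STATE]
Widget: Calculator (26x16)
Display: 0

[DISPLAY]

                         0
┌───┬───┬───┬───┐         
│ 7 │ 8 │ 9 │ ÷ │         
├───┼───┼───┼───┤         
│ 4 │ 5 │ 6 │ × │         
├───┼───┼───┼───┤         
│ 1 │ 2 │ 3 │ - │         
├───┼───┼───┼───┤         
│ 0 │ . │ = │ + │         
├───┼───┼───┼───┤         
│ C │ MC│ MR│ M+│         
└───┴───┴───┴───┘         
                          
                          
                          
                          


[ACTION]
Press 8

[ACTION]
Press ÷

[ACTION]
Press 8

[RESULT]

                         8
┌───┬───┬───┬───┐         
│ 7 │ 8 │ 9 │ ÷ │         
├───┼───┼───┼───┤         
│ 4 │ 5 │ 6 │ × │         
├───┼───┼───┼───┤         
│ 1 │ 2 │ 3 │ - │         
├───┼───┼───┼───┤         
│ 0 │ . │ = │ + │         
├───┼───┼───┼───┤         
│ C │ MC│ MR│ M+│         
└───┴───┴───┴───┘         
                          
                          
                          
                          


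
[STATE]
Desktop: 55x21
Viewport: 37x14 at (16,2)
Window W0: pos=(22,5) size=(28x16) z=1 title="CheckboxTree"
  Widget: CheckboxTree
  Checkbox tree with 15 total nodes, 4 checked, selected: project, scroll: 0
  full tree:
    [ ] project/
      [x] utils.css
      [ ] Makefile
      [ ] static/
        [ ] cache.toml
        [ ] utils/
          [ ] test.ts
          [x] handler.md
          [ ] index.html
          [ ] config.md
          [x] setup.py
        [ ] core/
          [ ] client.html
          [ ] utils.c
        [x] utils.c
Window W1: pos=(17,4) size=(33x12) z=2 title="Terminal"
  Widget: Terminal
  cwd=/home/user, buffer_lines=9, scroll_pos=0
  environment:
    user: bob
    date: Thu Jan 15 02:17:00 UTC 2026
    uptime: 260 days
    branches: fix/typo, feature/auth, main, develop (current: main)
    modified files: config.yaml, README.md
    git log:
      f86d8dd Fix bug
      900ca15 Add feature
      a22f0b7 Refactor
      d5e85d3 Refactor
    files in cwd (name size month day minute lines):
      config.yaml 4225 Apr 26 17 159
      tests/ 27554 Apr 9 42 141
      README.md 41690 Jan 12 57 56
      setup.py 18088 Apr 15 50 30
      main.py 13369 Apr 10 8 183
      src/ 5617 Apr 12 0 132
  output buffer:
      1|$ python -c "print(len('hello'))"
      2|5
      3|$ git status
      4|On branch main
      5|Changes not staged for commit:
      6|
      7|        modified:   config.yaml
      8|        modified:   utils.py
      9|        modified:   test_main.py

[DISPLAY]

                                     
                                     
 ┏━━━━━━━━━━━━━━━━━━━━━━━━━━━━━━━┓   
 ┃ Terminal                      ┃   
 ┠───────────────────────────────┨   
 ┃$ python -c "print(len('hello')┃   
 ┃5                              ┃   
 ┃$ git status                   ┃   
 ┃On branch main                 ┃   
 ┃Changes not staged for commit: ┃   
 ┃                               ┃   
 ┃        modified:   config.yaml┃   
 ┃        modified:   utils.py   ┃   
 ┗━━━━━━━━━━━━━━━━━━━━━━━━━━━━━━━┛   


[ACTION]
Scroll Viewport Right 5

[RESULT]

                                     
                                     
━━━━━━━━━━━━━━━━━━━━━━━━━━━━━━━┓     
 Terminal                      ┃     
───────────────────────────────┨     
$ python -c "print(len('hello')┃     
5                              ┃     
$ git status                   ┃     
On branch main                 ┃     
Changes not staged for commit: ┃     
                               ┃     
        modified:   config.yaml┃     
        modified:   utils.py   ┃     
━━━━━━━━━━━━━━━━━━━━━━━━━━━━━━━┛     


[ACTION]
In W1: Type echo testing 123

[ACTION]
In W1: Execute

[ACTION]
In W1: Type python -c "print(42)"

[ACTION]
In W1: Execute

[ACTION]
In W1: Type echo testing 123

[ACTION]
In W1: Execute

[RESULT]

                                     
                                     
━━━━━━━━━━━━━━━━━━━━━━━━━━━━━━━┓     
 Terminal                      ┃     
───────────────────────────────┨     
        modified:   test_main.p┃     
$ echo testing 123             ┃     
testing 123                    ┃     
$ python -c "print(42)"        ┃     
42                             ┃     
$ echo testing 123             ┃     
testing 123                    ┃     
$ █                            ┃     
━━━━━━━━━━━━━━━━━━━━━━━━━━━━━━━┛     


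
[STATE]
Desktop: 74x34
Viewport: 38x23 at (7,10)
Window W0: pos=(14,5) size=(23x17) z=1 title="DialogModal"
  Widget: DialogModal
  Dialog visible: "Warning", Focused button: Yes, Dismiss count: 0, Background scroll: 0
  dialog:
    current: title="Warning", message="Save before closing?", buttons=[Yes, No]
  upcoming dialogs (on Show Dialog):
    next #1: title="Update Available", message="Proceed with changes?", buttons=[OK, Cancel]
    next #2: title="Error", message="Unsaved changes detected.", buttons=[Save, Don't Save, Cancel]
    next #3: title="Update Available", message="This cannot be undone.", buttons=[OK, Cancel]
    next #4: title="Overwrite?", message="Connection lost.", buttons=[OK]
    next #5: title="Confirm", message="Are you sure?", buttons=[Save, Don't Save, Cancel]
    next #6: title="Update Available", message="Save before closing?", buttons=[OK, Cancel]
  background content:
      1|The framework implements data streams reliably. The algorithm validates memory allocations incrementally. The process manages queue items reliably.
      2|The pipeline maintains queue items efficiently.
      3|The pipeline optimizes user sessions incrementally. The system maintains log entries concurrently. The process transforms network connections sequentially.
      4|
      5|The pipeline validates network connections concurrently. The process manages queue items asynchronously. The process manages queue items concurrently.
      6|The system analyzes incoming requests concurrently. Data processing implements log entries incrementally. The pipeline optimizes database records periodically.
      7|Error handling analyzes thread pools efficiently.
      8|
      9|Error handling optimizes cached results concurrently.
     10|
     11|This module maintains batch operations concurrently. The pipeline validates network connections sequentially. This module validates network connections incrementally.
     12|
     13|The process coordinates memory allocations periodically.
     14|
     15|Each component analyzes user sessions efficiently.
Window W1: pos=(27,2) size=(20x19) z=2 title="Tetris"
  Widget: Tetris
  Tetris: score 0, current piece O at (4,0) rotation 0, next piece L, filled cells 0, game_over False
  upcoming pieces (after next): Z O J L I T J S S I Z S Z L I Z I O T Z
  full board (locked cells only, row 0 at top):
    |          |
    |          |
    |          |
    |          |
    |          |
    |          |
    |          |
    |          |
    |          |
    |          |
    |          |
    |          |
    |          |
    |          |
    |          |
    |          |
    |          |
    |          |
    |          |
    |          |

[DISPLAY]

       ┃The pipeline┃                 
       ┃            ┃                 
       ┃Th┌─────────┃                 
       ┃Th│    Warni┃                 
       ┃Er│Save befo┃                 
       ┃  │   [Yes] ┃                 
       ┃Er└─────────┃                 
       ┃            ┃                 
       ┃This module ┃                 
       ┃            ┃                 
       ┃The process ┗━━━━━━━━━━━━━━━━━
       ┗━━━━━━━━━━━━━━━━━━━━━┛        
                                      
                                      
                                      
                                      
                                      
                                      
                                      
                                      
                                      
                                      
                                      


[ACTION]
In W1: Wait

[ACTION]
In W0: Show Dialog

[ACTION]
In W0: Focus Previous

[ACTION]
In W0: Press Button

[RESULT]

       ┃The pipeline┃                 
       ┃            ┃                 
       ┃The pipeline┃                 
       ┃The system a┃                 
       ┃Error handli┃                 
       ┃            ┃                 
       ┃Error handli┃                 
       ┃            ┃                 
       ┃This module ┃                 
       ┃            ┃                 
       ┃The process ┗━━━━━━━━━━━━━━━━━
       ┗━━━━━━━━━━━━━━━━━━━━━┛        
                                      
                                      
                                      
                                      
                                      
                                      
                                      
                                      
                                      
                                      
                                      


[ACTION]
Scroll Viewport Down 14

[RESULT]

       ┃            ┃                 
       ┃The pipeline┃                 
       ┃The system a┃                 
       ┃Error handli┃                 
       ┃            ┃                 
       ┃Error handli┃                 
       ┃            ┃                 
       ┃This module ┃                 
       ┃            ┃                 
       ┃The process ┗━━━━━━━━━━━━━━━━━
       ┗━━━━━━━━━━━━━━━━━━━━━┛        
                                      
                                      
                                      
                                      
                                      
                                      
                                      
                                      
                                      
                                      
                                      
                                      


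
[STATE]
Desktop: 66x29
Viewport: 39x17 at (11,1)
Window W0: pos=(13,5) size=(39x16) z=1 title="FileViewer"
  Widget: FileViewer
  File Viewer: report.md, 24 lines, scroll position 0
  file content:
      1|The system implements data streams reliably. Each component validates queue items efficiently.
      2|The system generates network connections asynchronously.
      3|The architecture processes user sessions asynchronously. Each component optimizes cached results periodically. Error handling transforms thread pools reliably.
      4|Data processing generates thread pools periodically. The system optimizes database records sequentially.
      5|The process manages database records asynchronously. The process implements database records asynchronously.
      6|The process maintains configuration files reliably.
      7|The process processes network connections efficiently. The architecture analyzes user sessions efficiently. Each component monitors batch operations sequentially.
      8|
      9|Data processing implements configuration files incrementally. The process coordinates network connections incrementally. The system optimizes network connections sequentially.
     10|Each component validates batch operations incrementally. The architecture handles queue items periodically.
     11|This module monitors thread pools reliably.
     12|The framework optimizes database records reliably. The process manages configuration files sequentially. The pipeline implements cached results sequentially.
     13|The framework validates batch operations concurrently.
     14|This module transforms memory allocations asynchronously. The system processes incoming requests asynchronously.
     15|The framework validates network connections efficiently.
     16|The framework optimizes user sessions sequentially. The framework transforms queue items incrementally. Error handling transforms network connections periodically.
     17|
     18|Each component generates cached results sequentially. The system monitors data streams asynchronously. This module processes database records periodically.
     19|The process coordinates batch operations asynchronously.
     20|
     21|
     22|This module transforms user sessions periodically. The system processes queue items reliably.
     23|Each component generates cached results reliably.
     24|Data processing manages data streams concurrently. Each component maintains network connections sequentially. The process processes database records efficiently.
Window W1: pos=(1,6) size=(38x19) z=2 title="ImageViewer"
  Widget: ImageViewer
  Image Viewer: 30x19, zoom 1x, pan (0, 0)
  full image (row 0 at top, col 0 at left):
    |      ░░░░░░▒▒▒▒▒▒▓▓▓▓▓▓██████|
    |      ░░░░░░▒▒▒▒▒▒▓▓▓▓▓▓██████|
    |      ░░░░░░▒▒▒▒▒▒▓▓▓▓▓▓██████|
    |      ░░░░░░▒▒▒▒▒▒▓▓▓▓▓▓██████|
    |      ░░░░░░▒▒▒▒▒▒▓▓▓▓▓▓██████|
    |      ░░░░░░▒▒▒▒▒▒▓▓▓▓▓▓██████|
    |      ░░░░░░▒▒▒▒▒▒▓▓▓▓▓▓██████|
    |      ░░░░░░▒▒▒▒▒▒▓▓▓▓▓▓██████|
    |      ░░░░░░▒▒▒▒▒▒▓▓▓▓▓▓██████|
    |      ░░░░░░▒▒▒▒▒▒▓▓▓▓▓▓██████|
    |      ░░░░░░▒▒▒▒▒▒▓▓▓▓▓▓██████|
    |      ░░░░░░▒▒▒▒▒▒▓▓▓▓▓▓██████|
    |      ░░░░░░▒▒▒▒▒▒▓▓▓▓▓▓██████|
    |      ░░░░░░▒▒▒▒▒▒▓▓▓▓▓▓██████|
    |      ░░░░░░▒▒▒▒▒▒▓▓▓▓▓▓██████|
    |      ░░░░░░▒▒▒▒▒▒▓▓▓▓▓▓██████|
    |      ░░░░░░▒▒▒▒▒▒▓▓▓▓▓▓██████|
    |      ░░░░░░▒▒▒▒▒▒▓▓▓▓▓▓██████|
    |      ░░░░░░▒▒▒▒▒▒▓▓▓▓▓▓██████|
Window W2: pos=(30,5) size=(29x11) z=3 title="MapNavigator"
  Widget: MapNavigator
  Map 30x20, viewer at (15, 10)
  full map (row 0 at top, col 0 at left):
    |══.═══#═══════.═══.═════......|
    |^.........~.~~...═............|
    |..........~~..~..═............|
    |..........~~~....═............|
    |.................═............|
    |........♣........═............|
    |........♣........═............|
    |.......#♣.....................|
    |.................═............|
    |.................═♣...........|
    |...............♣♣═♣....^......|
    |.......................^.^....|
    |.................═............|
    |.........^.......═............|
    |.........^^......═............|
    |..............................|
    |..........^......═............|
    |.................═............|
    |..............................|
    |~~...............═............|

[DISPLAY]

                                       
                                       
                                       
                                       
  ┏━━━━━━━━━━━━━━━━┏━━━━━━━━━━━━━━━━━━━
━━━━━━━━━━━━━━━━━━━┃ MapNavigator      
wer                ┠───────────────────
───────────────────┃.....#♣............
░░░▒▒▒▒▒▒▓▓▓▓▓▓████┃...............═...
░░░▒▒▒▒▒▒▓▓▓▓▓▓████┃...............═♣..
░░░▒▒▒▒▒▒▓▓▓▓▓▓████┃.............@♣═♣..
░░░▒▒▒▒▒▒▓▓▓▓▓▓████┃...................
░░░▒▒▒▒▒▒▓▓▓▓▓▓████┃...............═...
░░░▒▒▒▒▒▒▓▓▓▓▓▓████┃.......^.......═...
░░░▒▒▒▒▒▒▓▓▓▓▓▓████┗━━━━━━━━━━━━━━━━━━━
░░░▒▒▒▒▒▒▓▓▓▓▓▓██████      ┃s configura
░░░▒▒▒▒▒▒▓▓▓▓▓▓██████      ┃batch opera


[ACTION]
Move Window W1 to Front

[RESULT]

                                       
                                       
                                       
                                       
  ┏━━━━━━━━━━━━━━━━┏━━━━━━━━━━━━━━━━━━━
━━━━━━━━━━━━━━━━━━━━━━━━━━━┓gator      
wer                        ┃───────────
───────────────────────────┨...........
░░░▒▒▒▒▒▒▓▓▓▓▓▓██████      ┃.......═...
░░░▒▒▒▒▒▒▓▓▓▓▓▓██████      ┃.......═♣..
░░░▒▒▒▒▒▒▓▓▓▓▓▓██████      ┃.....@♣═♣..
░░░▒▒▒▒▒▒▓▓▓▓▓▓██████      ┃...........
░░░▒▒▒▒▒▒▓▓▓▓▓▓██████      ┃.......═...
░░░▒▒▒▒▒▒▓▓▓▓▓▓██████      ┃.......═...
░░░▒▒▒▒▒▒▓▓▓▓▓▓██████      ┃━━━━━━━━━━━
░░░▒▒▒▒▒▒▓▓▓▓▓▓██████      ┃s configura
░░░▒▒▒▒▒▒▓▓▓▓▓▓██████      ┃batch opera


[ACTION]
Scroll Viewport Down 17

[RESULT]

░░░▒▒▒▒▒▒▓▓▓▓▓▓██████      ┃...........
░░░▒▒▒▒▒▒▓▓▓▓▓▓██████      ┃.......═...
░░░▒▒▒▒▒▒▓▓▓▓▓▓██████      ┃.......═...
░░░▒▒▒▒▒▒▓▓▓▓▓▓██████      ┃━━━━━━━━━━━
░░░▒▒▒▒▒▒▓▓▓▓▓▓██████      ┃s configura
░░░▒▒▒▒▒▒▓▓▓▓▓▓██████      ┃batch opera
░░░▒▒▒▒▒▒▓▓▓▓▓▓██████      ┃ad pools re
░░░▒▒▒▒▒▒▓▓▓▓▓▓██████      ┃atabase rec
░░░▒▒▒▒▒▒▓▓▓▓▓▓██████      ┃━━━━━━━━━━━
░░░▒▒▒▒▒▒▓▓▓▓▓▓██████      ┃           
░░░▒▒▒▒▒▒▓▓▓▓▓▓██████      ┃           
░░░▒▒▒▒▒▒▓▓▓▓▓▓██████      ┃           
━━━━━━━━━━━━━━━━━━━━━━━━━━━┛           
                                       
                                       
                                       
                                       


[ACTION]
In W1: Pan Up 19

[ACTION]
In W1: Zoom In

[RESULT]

   ░░░░░░░░░░░░▒▒▒▒▒▒▒▒▒▒▒▒┃...........
   ░░░░░░░░░░░░▒▒▒▒▒▒▒▒▒▒▒▒┃.......═...
   ░░░░░░░░░░░░▒▒▒▒▒▒▒▒▒▒▒▒┃.......═...
   ░░░░░░░░░░░░▒▒▒▒▒▒▒▒▒▒▒▒┃━━━━━━━━━━━
   ░░░░░░░░░░░░▒▒▒▒▒▒▒▒▒▒▒▒┃s configura
   ░░░░░░░░░░░░▒▒▒▒▒▒▒▒▒▒▒▒┃batch opera
   ░░░░░░░░░░░░▒▒▒▒▒▒▒▒▒▒▒▒┃ad pools re
   ░░░░░░░░░░░░▒▒▒▒▒▒▒▒▒▒▒▒┃atabase rec
   ░░░░░░░░░░░░▒▒▒▒▒▒▒▒▒▒▒▒┃━━━━━━━━━━━
   ░░░░░░░░░░░░▒▒▒▒▒▒▒▒▒▒▒▒┃           
   ░░░░░░░░░░░░▒▒▒▒▒▒▒▒▒▒▒▒┃           
   ░░░░░░░░░░░░▒▒▒▒▒▒▒▒▒▒▒▒┃           
━━━━━━━━━━━━━━━━━━━━━━━━━━━┛           
                                       
                                       
                                       
                                       


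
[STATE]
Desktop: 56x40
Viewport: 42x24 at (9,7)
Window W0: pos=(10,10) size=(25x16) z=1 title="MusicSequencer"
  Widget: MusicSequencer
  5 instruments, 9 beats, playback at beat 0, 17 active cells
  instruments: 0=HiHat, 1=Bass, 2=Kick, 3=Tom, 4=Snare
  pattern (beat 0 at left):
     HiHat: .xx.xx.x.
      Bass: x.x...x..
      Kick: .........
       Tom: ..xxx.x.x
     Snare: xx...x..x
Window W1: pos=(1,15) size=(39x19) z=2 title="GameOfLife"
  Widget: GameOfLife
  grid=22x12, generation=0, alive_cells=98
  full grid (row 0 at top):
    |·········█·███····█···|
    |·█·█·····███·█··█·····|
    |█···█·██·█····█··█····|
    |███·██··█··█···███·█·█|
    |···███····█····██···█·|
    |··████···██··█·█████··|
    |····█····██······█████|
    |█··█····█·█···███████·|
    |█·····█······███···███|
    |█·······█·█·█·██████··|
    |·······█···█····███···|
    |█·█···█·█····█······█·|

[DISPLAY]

                                          
                                          
                                          
 ┏━━━━━━━━━━━━━━━━━━━━━━━┓                
 ┃ MusicSequencer        ┃                
 ┠───────────────────────┨                
 ┃      ▼12345678        ┃                
 ┃ HiHat·██·██·█·        ┃                
━━━━━━━━━━━━━━━━━━━━━━━━━━━━━━┓           
Life                          ┃           
──────────────────────────────┨           
                              ┃           
··█·███····█···               ┃           
··███·█··█·····               ┃           
█·█····█··█····               ┃           
·█··█···███·█·█               ┃           
···█····██···█·               ┃           
··██··█·█████··               ┃           
··██······█████               ┃           
·█·█···███████·               ┃           
······███···███               ┃           
·█·█·█·██████··               ┃           
█···█····███···               ┃           
·█····█······█·               ┃           


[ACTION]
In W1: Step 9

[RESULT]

                                          
                                          
                                          
 ┏━━━━━━━━━━━━━━━━━━━━━━━┓                
 ┃ MusicSequencer        ┃                
 ┠───────────────────────┨                
 ┃      ▼12345678        ┃                
 ┃ HiHat·██·██·█·        ┃                
━━━━━━━━━━━━━━━━━━━━━━━━━━━━━━┓           
Life                          ┃           
──────────────────────────────┨           
                              ┃           
··█·█·······█··               ┃           
····█······█·█·               ┃           
·█··█·····█··██               ┃           
··█········█·█·               ┃           
····█··········               ┃           
·········██·██·               ┃           
······█·····█··               ┃           
·····█·····█···               ┃           
·····██········               ┃           
······█·█······               ┃           
···············               ┃           
···············               ┃           


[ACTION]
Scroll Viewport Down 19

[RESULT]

Life                          ┃           
──────────────────────────────┨           
                              ┃           
··█·█·······█··               ┃           
····█······█·█·               ┃           
·█··█·····█··██               ┃           
··█········█·█·               ┃           
····█··········               ┃           
·········██·██·               ┃           
······█·····█··               ┃           
·····█·····█···               ┃           
·····██········               ┃           
······█·█······               ┃           
···············               ┃           
···············               ┃           
                              ┃           
                              ┃           
━━━━━━━━━━━━━━━━━━━━━━━━━━━━━━┛           
                                          
                                          
                                          
                                          
                                          
                                          


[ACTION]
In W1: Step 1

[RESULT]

Life                          ┃           
──────────────────────────────┨           
                              ┃           
···█········█··               ┃           
····██·····█·██               ┃           
···█······██·██               ┃           
···█········███               ┃           
··········██·█·               ┃           
···········███·               ┃           
··········█·██·               ┃           
·····█·········               ┃           
·····███·······               ┃           
·····███·······               ┃           
···············               ┃           
···············               ┃           
                              ┃           
                              ┃           
━━━━━━━━━━━━━━━━━━━━━━━━━━━━━━┛           
                                          
                                          
                                          
                                          
                                          
                                          


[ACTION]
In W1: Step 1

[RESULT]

Life                          ┃           
──────────────────────────────┨           
                              ┃           
····█·······██·               ┃           
···██·····██··█               ┃           
···█······██···               ┃           
···············               ┃           
··········█····               ┃           
··············█               ┃           
·············█·               ┃           
·····█·········               ┃           
····█··█·······               ┃           
·····█·█·······               ┃           
······█········               ┃           
···············               ┃           
                              ┃           
                              ┃           
━━━━━━━━━━━━━━━━━━━━━━━━━━━━━━┛           
                                          
                                          
                                          
                                          
                                          
                                          


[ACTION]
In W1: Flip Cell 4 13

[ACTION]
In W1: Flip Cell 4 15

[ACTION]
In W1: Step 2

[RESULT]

Life                          ┃           
──────────────────────────────┨           
                              ┃           
···██······███·               ┃           
··█··█····█··█·               ┃           
···██·······█··               ┃           
·········█·█···               ┃           
··········█····               ┃           
···············               ┃           
···············               ┃           
···············               ┃           
····███········               ┃           
····██·········               ┃           
······█········               ┃           
···············               ┃           
                              ┃           
                              ┃           
━━━━━━━━━━━━━━━━━━━━━━━━━━━━━━┛           
                                          
                                          
                                          
                                          
                                          
                                          
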